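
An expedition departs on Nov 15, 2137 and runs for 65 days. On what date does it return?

Adding 65 days from November 15, 2137.
November has 30 days, so 30 − 15 = 15 days remain after November 15, 2137; 65 − 15 = 50 left.
December 2137 has 31 days: 50 − 31 = 19 left.
19 days into January 2138 → January 19, 2138.

January 19, 2138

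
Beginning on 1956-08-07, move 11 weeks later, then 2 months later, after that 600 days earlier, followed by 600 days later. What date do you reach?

Advancing 11 weeks (= 77 days) from August 7, 1956:
August has 31 days, so 31 − 7 = 24 days remain after August 7, 1956; 77 − 24 = 53 left.
September 1956 has 30 days: 53 − 30 = 23 left.
23 days into October 1956 → October 23, 1956.
Advancing 2 months from October 23, 1956:
month 10 + 2 = 12 → December 1956.
Day 23 is valid in December, giving December 23, 1956.
Counting back 600 days from December 23, 1956:
Going back 23 days from December 23, 1956 reaches the end of the previous month; 600 − 23 = 577 left.
November 1956 has 30 days: 577 − 30 = 547 left.
October 1956 has 31 days: 547 − 31 = 516 left.
September 1956 has 30 days: 516 − 30 = 486 left.
August 1956 has 31 days: 486 − 31 = 455 left.
July 1956 has 31 days: 455 − 31 = 424 left.
June 1956 has 30 days: 424 − 30 = 394 left.
May 1956 has 31 days: 394 − 31 = 363 left.
April 1956 has 30 days: 363 − 30 = 333 left.
March 1956 has 31 days: 333 − 31 = 302 left.
February 1956 has 29 days (1956 is a leap year): 302 − 29 = 273 left.
January 1956 has 31 days: 273 − 31 = 242 left.
December 1955 has 31 days: 242 − 31 = 211 left.
November 1955 has 30 days: 211 − 30 = 181 left.
October 1955 has 31 days: 181 − 31 = 150 left.
September 1955 has 30 days: 150 − 30 = 120 left.
August 1955 has 31 days: 120 − 31 = 89 left.
July 1955 has 31 days: 89 − 31 = 58 left.
June 1955 has 30 days: 58 − 30 = 28 left.
May 1955 has 31 days; 31 − 28 = 3 → May 3, 1955.
Counting forward 600 days from May 3, 1955:
May has 31 days, so 31 − 3 = 28 days remain after May 3, 1955; 600 − 28 = 572 left.
June 1955 has 30 days: 572 − 30 = 542 left.
July 1955 has 31 days: 542 − 31 = 511 left.
August 1955 has 31 days: 511 − 31 = 480 left.
September 1955 has 30 days: 480 − 30 = 450 left.
October 1955 has 31 days: 450 − 31 = 419 left.
November 1955 has 30 days: 419 − 30 = 389 left.
December 1955 has 31 days: 389 − 31 = 358 left.
January 1956 has 31 days: 358 − 31 = 327 left.
February 1956 has 29 days (1956 is a leap year): 327 − 29 = 298 left.
March 1956 has 31 days: 298 − 31 = 267 left.
April 1956 has 30 days: 267 − 30 = 237 left.
May 1956 has 31 days: 237 − 31 = 206 left.
June 1956 has 30 days: 206 − 30 = 176 left.
July 1956 has 31 days: 176 − 31 = 145 left.
August 1956 has 31 days: 145 − 31 = 114 left.
September 1956 has 30 days: 114 − 30 = 84 left.
October 1956 has 31 days: 84 − 31 = 53 left.
November 1956 has 30 days: 53 − 30 = 23 left.
23 days into December 1956 → December 23, 1956.

December 23, 1956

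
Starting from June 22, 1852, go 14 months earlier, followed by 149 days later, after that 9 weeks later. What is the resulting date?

Counting back 14 months from June 22, 1852:
month 6 − 14 = -8, which is month 4 of year 1851 → April 1851.
Day 22 is valid in April, giving April 22, 1851.
Adding 149 days from April 22, 1851:
April has 30 days, so 30 − 22 = 8 days remain after April 22, 1851; 149 − 8 = 141 left.
May 1851 has 31 days: 141 − 31 = 110 left.
June 1851 has 30 days: 110 − 30 = 80 left.
July 1851 has 31 days: 80 − 31 = 49 left.
August 1851 has 31 days: 49 − 31 = 18 left.
18 days into September 1851 → September 18, 1851.
Adding 9 weeks (= 63 days) from September 18, 1851:
September has 30 days, so 30 − 18 = 12 days remain after September 18, 1851; 63 − 12 = 51 left.
October 1851 has 31 days: 51 − 31 = 20 left.
20 days into November 1851 → November 20, 1851.

November 20, 1851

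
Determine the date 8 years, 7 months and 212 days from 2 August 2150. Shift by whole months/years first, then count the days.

September 30, 2159

Counting forward 8 years, 7 months and 212 days from August 2, 2150: first the month/year part, then the days.
+8 years → 2158; month 8 + 7 = 15, which is month 3 of year 2159 → March 2159.
Day 2 is valid in March, giving March 2, 2159.
Now add 212 days from March 2, 2159.
March has 31 days, so 31 − 2 = 29 days remain after March 2, 2159; 212 − 29 = 183 left.
April 2159 has 30 days: 183 − 30 = 153 left.
May 2159 has 31 days: 153 − 31 = 122 left.
June 2159 has 30 days: 122 − 30 = 92 left.
July 2159 has 31 days: 92 − 31 = 61 left.
August 2159 has 31 days: 61 − 31 = 30 left.
30 days into September 2159 → September 30, 2159.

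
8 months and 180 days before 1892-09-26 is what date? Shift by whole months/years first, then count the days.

Counting back 8 months and 180 days from September 26, 1892: first the month/year part, then the days.
month 9 − 8 = 1 → January 1892.
Day 26 is valid in January, giving January 26, 1892.
Now subtract 180 days from January 26, 1892.
Going back 26 days from January 26, 1892 reaches the end of the previous month; 180 − 26 = 154 left.
December 1891 has 31 days: 154 − 31 = 123 left.
November 1891 has 30 days: 123 − 30 = 93 left.
October 1891 has 31 days: 93 − 31 = 62 left.
September 1891 has 30 days: 62 − 30 = 32 left.
August 1891 has 31 days: 32 − 31 = 1 left.
July 1891 has 31 days; 31 − 1 = 30 → July 30, 1891.

July 30, 1891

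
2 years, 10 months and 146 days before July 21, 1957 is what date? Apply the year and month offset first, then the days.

Subtracting 2 years, 10 months and 146 days from July 21, 1957: first the month/year part, then the days.
-2 years → 1955; month 7 − 10 = -3, which is month 9 of year 1954 → September 1954.
Day 21 is valid in September, giving September 21, 1954.
Now subtract 146 days from September 21, 1954.
Going back 21 days from September 21, 1954 reaches the end of the previous month; 146 − 21 = 125 left.
August 1954 has 31 days: 125 − 31 = 94 left.
July 1954 has 31 days: 94 − 31 = 63 left.
June 1954 has 30 days: 63 − 30 = 33 left.
May 1954 has 31 days: 33 − 31 = 2 left.
April 1954 has 30 days; 30 − 2 = 28 → April 28, 1954.

April 28, 1954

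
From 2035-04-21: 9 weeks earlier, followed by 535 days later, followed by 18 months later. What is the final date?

Subtracting 9 weeks (= 63 days) from April 21, 2035:
Going back 21 days from April 21, 2035 reaches the end of the previous month; 63 − 21 = 42 left.
March 2035 has 31 days: 42 − 31 = 11 left.
February 2035 has 28 days; 28 − 11 = 17 → February 17, 2035.
Adding 535 days from February 17, 2035:
February has 28 days, so 28 − 17 = 11 days remain after February 17, 2035; 535 − 11 = 524 left.
March 2035 has 31 days: 524 − 31 = 493 left.
April 2035 has 30 days: 493 − 30 = 463 left.
May 2035 has 31 days: 463 − 31 = 432 left.
June 2035 has 30 days: 432 − 30 = 402 left.
July 2035 has 31 days: 402 − 31 = 371 left.
August 2035 has 31 days: 371 − 31 = 340 left.
September 2035 has 30 days: 340 − 30 = 310 left.
October 2035 has 31 days: 310 − 31 = 279 left.
November 2035 has 30 days: 279 − 30 = 249 left.
December 2035 has 31 days: 249 − 31 = 218 left.
January 2036 has 31 days: 218 − 31 = 187 left.
February 2036 has 29 days (2036 is a leap year): 187 − 29 = 158 left.
March 2036 has 31 days: 158 − 31 = 127 left.
April 2036 has 30 days: 127 − 30 = 97 left.
May 2036 has 31 days: 97 − 31 = 66 left.
June 2036 has 30 days: 66 − 30 = 36 left.
July 2036 has 31 days: 36 − 31 = 5 left.
5 days into August 2036 → August 5, 2036.
Counting forward 18 months from August 5, 2036:
month 8 + 18 = 26, which is month 2 of year 2038 → February 2038.
Day 5 is valid in February, giving February 5, 2038.

February 5, 2038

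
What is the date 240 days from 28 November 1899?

July 26, 1900

Counting forward 240 days from November 28, 1899.
November has 30 days, so 30 − 28 = 2 days remain after November 28, 1899; 240 − 2 = 238 left.
December 1899 has 31 days: 238 − 31 = 207 left.
January 1900 has 31 days: 207 − 31 = 176 left.
February 1900 has 28 days (1900 is not a leap year (divisible by 100 but not 400)): 176 − 28 = 148 left.
March 1900 has 31 days: 148 − 31 = 117 left.
April 1900 has 30 days: 117 − 30 = 87 left.
May 1900 has 31 days: 87 − 31 = 56 left.
June 1900 has 30 days: 56 − 30 = 26 left.
26 days into July 1900 → July 26, 1900.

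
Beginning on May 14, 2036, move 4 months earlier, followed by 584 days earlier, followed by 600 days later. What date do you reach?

January 30, 2036

Subtracting 4 months from May 14, 2036:
month 5 − 4 = 1 → January 2036.
Day 14 is valid in January, giving January 14, 2036.
Counting back 584 days from January 14, 2036:
Going back 14 days from January 14, 2036 reaches the end of the previous month; 584 − 14 = 570 left.
December 2035 has 31 days: 570 − 31 = 539 left.
November 2035 has 30 days: 539 − 30 = 509 left.
October 2035 has 31 days: 509 − 31 = 478 left.
September 2035 has 30 days: 478 − 30 = 448 left.
August 2035 has 31 days: 448 − 31 = 417 left.
July 2035 has 31 days: 417 − 31 = 386 left.
June 2035 has 30 days: 386 − 30 = 356 left.
May 2035 has 31 days: 356 − 31 = 325 left.
April 2035 has 30 days: 325 − 30 = 295 left.
March 2035 has 31 days: 295 − 31 = 264 left.
February 2035 has 28 days (2035 is not a leap year): 264 − 28 = 236 left.
January 2035 has 31 days: 236 − 31 = 205 left.
December 2034 has 31 days: 205 − 31 = 174 left.
November 2034 has 30 days: 174 − 30 = 144 left.
October 2034 has 31 days: 144 − 31 = 113 left.
September 2034 has 30 days: 113 − 30 = 83 left.
August 2034 has 31 days: 83 − 31 = 52 left.
July 2034 has 31 days: 52 − 31 = 21 left.
June 2034 has 30 days; 30 − 21 = 9 → June 9, 2034.
Counting forward 600 days from June 9, 2034:
June has 30 days, so 30 − 9 = 21 days remain after June 9, 2034; 600 − 21 = 579 left.
July 2034 has 31 days: 579 − 31 = 548 left.
August 2034 has 31 days: 548 − 31 = 517 left.
September 2034 has 30 days: 517 − 30 = 487 left.
October 2034 has 31 days: 487 − 31 = 456 left.
November 2034 has 30 days: 456 − 30 = 426 left.
December 2034 has 31 days: 426 − 31 = 395 left.
January 2035 has 31 days: 395 − 31 = 364 left.
February 2035 has 28 days (2035 is not a leap year): 364 − 28 = 336 left.
March 2035 has 31 days: 336 − 31 = 305 left.
April 2035 has 30 days: 305 − 30 = 275 left.
May 2035 has 31 days: 275 − 31 = 244 left.
June 2035 has 30 days: 244 − 30 = 214 left.
July 2035 has 31 days: 214 − 31 = 183 left.
August 2035 has 31 days: 183 − 31 = 152 left.
September 2035 has 30 days: 152 − 30 = 122 left.
October 2035 has 31 days: 122 − 31 = 91 left.
November 2035 has 30 days: 91 − 30 = 61 left.
December 2035 has 31 days: 61 − 31 = 30 left.
30 days into January 2036 → January 30, 2036.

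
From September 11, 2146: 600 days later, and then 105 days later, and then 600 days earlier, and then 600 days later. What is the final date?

Counting forward 600 days from September 11, 2146:
September has 30 days, so 30 − 11 = 19 days remain after September 11, 2146; 600 − 19 = 581 left.
October 2146 has 31 days: 581 − 31 = 550 left.
November 2146 has 30 days: 550 − 30 = 520 left.
December 2146 has 31 days: 520 − 31 = 489 left.
January 2147 has 31 days: 489 − 31 = 458 left.
February 2147 has 28 days (2147 is not a leap year): 458 − 28 = 430 left.
March 2147 has 31 days: 430 − 31 = 399 left.
April 2147 has 30 days: 399 − 30 = 369 left.
May 2147 has 31 days: 369 − 31 = 338 left.
June 2147 has 30 days: 338 − 30 = 308 left.
July 2147 has 31 days: 308 − 31 = 277 left.
August 2147 has 31 days: 277 − 31 = 246 left.
September 2147 has 30 days: 246 − 30 = 216 left.
October 2147 has 31 days: 216 − 31 = 185 left.
November 2147 has 30 days: 185 − 30 = 155 left.
December 2147 has 31 days: 155 − 31 = 124 left.
January 2148 has 31 days: 124 − 31 = 93 left.
February 2148 has 29 days (2148 is a leap year): 93 − 29 = 64 left.
March 2148 has 31 days: 64 − 31 = 33 left.
April 2148 has 30 days: 33 − 30 = 3 left.
3 days into May 2148 → May 3, 2148.
Counting forward 105 days from May 3, 2148:
May has 31 days, so 31 − 3 = 28 days remain after May 3, 2148; 105 − 28 = 77 left.
June 2148 has 30 days: 77 − 30 = 47 left.
July 2148 has 31 days: 47 − 31 = 16 left.
16 days into August 2148 → August 16, 2148.
Going back 600 days from August 16, 2148:
Going back 16 days from August 16, 2148 reaches the end of the previous month; 600 − 16 = 584 left.
July 2148 has 31 days: 584 − 31 = 553 left.
June 2148 has 30 days: 553 − 30 = 523 left.
May 2148 has 31 days: 523 − 31 = 492 left.
April 2148 has 30 days: 492 − 30 = 462 left.
March 2148 has 31 days: 462 − 31 = 431 left.
February 2148 has 29 days (2148 is a leap year): 431 − 29 = 402 left.
January 2148 has 31 days: 402 − 31 = 371 left.
December 2147 has 31 days: 371 − 31 = 340 left.
November 2147 has 30 days: 340 − 30 = 310 left.
October 2147 has 31 days: 310 − 31 = 279 left.
September 2147 has 30 days: 279 − 30 = 249 left.
August 2147 has 31 days: 249 − 31 = 218 left.
July 2147 has 31 days: 218 − 31 = 187 left.
June 2147 has 30 days: 187 − 30 = 157 left.
May 2147 has 31 days: 157 − 31 = 126 left.
April 2147 has 30 days: 126 − 30 = 96 left.
March 2147 has 31 days: 96 − 31 = 65 left.
February 2147 has 28 days (2147 is not a leap year): 65 − 28 = 37 left.
January 2147 has 31 days: 37 − 31 = 6 left.
December 2146 has 31 days; 31 − 6 = 25 → December 25, 2146.
Adding 600 days from December 25, 2146:
December has 31 days, so 31 − 25 = 6 days remain after December 25, 2146; 600 − 6 = 594 left.
January 2147 has 31 days: 594 − 31 = 563 left.
February 2147 has 28 days (2147 is not a leap year): 563 − 28 = 535 left.
March 2147 has 31 days: 535 − 31 = 504 left.
April 2147 has 30 days: 504 − 30 = 474 left.
May 2147 has 31 days: 474 − 31 = 443 left.
June 2147 has 30 days: 443 − 30 = 413 left.
July 2147 has 31 days: 413 − 31 = 382 left.
August 2147 has 31 days: 382 − 31 = 351 left.
September 2147 has 30 days: 351 − 30 = 321 left.
October 2147 has 31 days: 321 − 31 = 290 left.
November 2147 has 30 days: 290 − 30 = 260 left.
December 2147 has 31 days: 260 − 31 = 229 left.
January 2148 has 31 days: 229 − 31 = 198 left.
February 2148 has 29 days (2148 is a leap year): 198 − 29 = 169 left.
March 2148 has 31 days: 169 − 31 = 138 left.
April 2148 has 30 days: 138 − 30 = 108 left.
May 2148 has 31 days: 108 − 31 = 77 left.
June 2148 has 30 days: 77 − 30 = 47 left.
July 2148 has 31 days: 47 − 31 = 16 left.
16 days into August 2148 → August 16, 2148.

August 16, 2148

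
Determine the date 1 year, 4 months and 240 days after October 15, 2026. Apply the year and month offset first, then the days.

Adding 1 year, 4 months and 240 days from October 15, 2026: first the month/year part, then the days.
+1 year → 2027; month 10 + 4 = 14, which is month 2 of year 2028 → February 2028.
Day 15 is valid in February, giving February 15, 2028.
Now add 240 days from February 15, 2028.
February has 29 days, so 29 − 15 = 14 days remain after February 15, 2028; 240 − 14 = 226 left.
March 2028 has 31 days: 226 − 31 = 195 left.
April 2028 has 30 days: 195 − 30 = 165 left.
May 2028 has 31 days: 165 − 31 = 134 left.
June 2028 has 30 days: 134 − 30 = 104 left.
July 2028 has 31 days: 104 − 31 = 73 left.
August 2028 has 31 days: 73 − 31 = 42 left.
September 2028 has 30 days: 42 − 30 = 12 left.
12 days into October 2028 → October 12, 2028.

October 12, 2028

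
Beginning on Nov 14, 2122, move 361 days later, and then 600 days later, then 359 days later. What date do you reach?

June 26, 2126

Advancing 361 days from November 14, 2122:
November has 30 days, so 30 − 14 = 16 days remain after November 14, 2122; 361 − 16 = 345 left.
December 2122 has 31 days: 345 − 31 = 314 left.
January 2123 has 31 days: 314 − 31 = 283 left.
February 2123 has 28 days (2123 is not a leap year): 283 − 28 = 255 left.
March 2123 has 31 days: 255 − 31 = 224 left.
April 2123 has 30 days: 224 − 30 = 194 left.
May 2123 has 31 days: 194 − 31 = 163 left.
June 2123 has 30 days: 163 − 30 = 133 left.
July 2123 has 31 days: 133 − 31 = 102 left.
August 2123 has 31 days: 102 − 31 = 71 left.
September 2123 has 30 days: 71 − 30 = 41 left.
October 2123 has 31 days: 41 − 31 = 10 left.
10 days into November 2123 → November 10, 2123.
Advancing 600 days from November 10, 2123:
November has 30 days, so 30 − 10 = 20 days remain after November 10, 2123; 600 − 20 = 580 left.
December 2123 has 31 days: 580 − 31 = 549 left.
January 2124 has 31 days: 549 − 31 = 518 left.
February 2124 has 29 days (2124 is a leap year): 518 − 29 = 489 left.
March 2124 has 31 days: 489 − 31 = 458 left.
April 2124 has 30 days: 458 − 30 = 428 left.
May 2124 has 31 days: 428 − 31 = 397 left.
June 2124 has 30 days: 397 − 30 = 367 left.
July 2124 has 31 days: 367 − 31 = 336 left.
August 2124 has 31 days: 336 − 31 = 305 left.
September 2124 has 30 days: 305 − 30 = 275 left.
October 2124 has 31 days: 275 − 31 = 244 left.
November 2124 has 30 days: 244 − 30 = 214 left.
December 2124 has 31 days: 214 − 31 = 183 left.
January 2125 has 31 days: 183 − 31 = 152 left.
February 2125 has 28 days (2125 is not a leap year): 152 − 28 = 124 left.
March 2125 has 31 days: 124 − 31 = 93 left.
April 2125 has 30 days: 93 − 30 = 63 left.
May 2125 has 31 days: 63 − 31 = 32 left.
June 2125 has 30 days: 32 − 30 = 2 left.
2 days into July 2125 → July 2, 2125.
Advancing 359 days from July 2, 2125:
July has 31 days, so 31 − 2 = 29 days remain after July 2, 2125; 359 − 29 = 330 left.
August 2125 has 31 days: 330 − 31 = 299 left.
September 2125 has 30 days: 299 − 30 = 269 left.
October 2125 has 31 days: 269 − 31 = 238 left.
November 2125 has 30 days: 238 − 30 = 208 left.
December 2125 has 31 days: 208 − 31 = 177 left.
January 2126 has 31 days: 177 − 31 = 146 left.
February 2126 has 28 days (2126 is not a leap year): 146 − 28 = 118 left.
March 2126 has 31 days: 118 − 31 = 87 left.
April 2126 has 30 days: 87 − 30 = 57 left.
May 2126 has 31 days: 57 − 31 = 26 left.
26 days into June 2126 → June 26, 2126.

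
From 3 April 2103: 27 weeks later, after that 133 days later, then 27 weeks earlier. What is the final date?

August 14, 2103

Adding 27 weeks (= 189 days) from April 3, 2103:
April has 30 days, so 30 − 3 = 27 days remain after April 3, 2103; 189 − 27 = 162 left.
May 2103 has 31 days: 162 − 31 = 131 left.
June 2103 has 30 days: 131 − 30 = 101 left.
July 2103 has 31 days: 101 − 31 = 70 left.
August 2103 has 31 days: 70 − 31 = 39 left.
September 2103 has 30 days: 39 − 30 = 9 left.
9 days into October 2103 → October 9, 2103.
Advancing 133 days from October 9, 2103:
October has 31 days, so 31 − 9 = 22 days remain after October 9, 2103; 133 − 22 = 111 left.
November 2103 has 30 days: 111 − 30 = 81 left.
December 2103 has 31 days: 81 − 31 = 50 left.
January 2104 has 31 days: 50 − 31 = 19 left.
19 days into February 2104 → February 19, 2104.
Going back 27 weeks (= 189 days) from February 19, 2104:
Going back 19 days from February 19, 2104 reaches the end of the previous month; 189 − 19 = 170 left.
January 2104 has 31 days: 170 − 31 = 139 left.
December 2103 has 31 days: 139 − 31 = 108 left.
November 2103 has 30 days: 108 − 30 = 78 left.
October 2103 has 31 days: 78 − 31 = 47 left.
September 2103 has 30 days: 47 − 30 = 17 left.
August 2103 has 31 days; 31 − 17 = 14 → August 14, 2103.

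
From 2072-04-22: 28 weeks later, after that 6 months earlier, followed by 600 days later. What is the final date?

Counting forward 28 weeks (= 196 days) from April 22, 2072:
April has 30 days, so 30 − 22 = 8 days remain after April 22, 2072; 196 − 8 = 188 left.
May 2072 has 31 days: 188 − 31 = 157 left.
June 2072 has 30 days: 157 − 30 = 127 left.
July 2072 has 31 days: 127 − 31 = 96 left.
August 2072 has 31 days: 96 − 31 = 65 left.
September 2072 has 30 days: 65 − 30 = 35 left.
October 2072 has 31 days: 35 − 31 = 4 left.
4 days into November 2072 → November 4, 2072.
Counting back 6 months from November 4, 2072:
month 11 − 6 = 5 → May 2072.
Day 4 is valid in May, giving May 4, 2072.
Counting forward 600 days from May 4, 2072:
May has 31 days, so 31 − 4 = 27 days remain after May 4, 2072; 600 − 27 = 573 left.
June 2072 has 30 days: 573 − 30 = 543 left.
July 2072 has 31 days: 543 − 31 = 512 left.
August 2072 has 31 days: 512 − 31 = 481 left.
September 2072 has 30 days: 481 − 30 = 451 left.
October 2072 has 31 days: 451 − 31 = 420 left.
November 2072 has 30 days: 420 − 30 = 390 left.
December 2072 has 31 days: 390 − 31 = 359 left.
January 2073 has 31 days: 359 − 31 = 328 left.
February 2073 has 28 days (2073 is not a leap year): 328 − 28 = 300 left.
March 2073 has 31 days: 300 − 31 = 269 left.
April 2073 has 30 days: 269 − 30 = 239 left.
May 2073 has 31 days: 239 − 31 = 208 left.
June 2073 has 30 days: 208 − 30 = 178 left.
July 2073 has 31 days: 178 − 31 = 147 left.
August 2073 has 31 days: 147 − 31 = 116 left.
September 2073 has 30 days: 116 − 30 = 86 left.
October 2073 has 31 days: 86 − 31 = 55 left.
November 2073 has 30 days: 55 − 30 = 25 left.
25 days into December 2073 → December 25, 2073.

December 25, 2073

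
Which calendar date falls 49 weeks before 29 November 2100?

Counting back 49 weeks = 343 days from November 29, 2100.
Going back 29 days from November 29, 2100 reaches the end of the previous month; 343 − 29 = 314 left.
October 2100 has 31 days: 314 − 31 = 283 left.
September 2100 has 30 days: 283 − 30 = 253 left.
August 2100 has 31 days: 253 − 31 = 222 left.
July 2100 has 31 days: 222 − 31 = 191 left.
June 2100 has 30 days: 191 − 30 = 161 left.
May 2100 has 31 days: 161 − 31 = 130 left.
April 2100 has 30 days: 130 − 30 = 100 left.
March 2100 has 31 days: 100 − 31 = 69 left.
February 2100 has 28 days (2100 is not a leap year (divisible by 100 but not 400)): 69 − 28 = 41 left.
January 2100 has 31 days: 41 − 31 = 10 left.
December 2099 has 31 days; 31 − 10 = 21 → December 21, 2099.

December 21, 2099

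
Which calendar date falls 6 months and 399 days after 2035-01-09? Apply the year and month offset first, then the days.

August 11, 2036

Advancing 6 months and 399 days from January 9, 2035: first the month/year part, then the days.
month 1 + 6 = 7 → July 2035.
Day 9 is valid in July, giving July 9, 2035.
Now add 399 days from July 9, 2035.
July has 31 days, so 31 − 9 = 22 days remain after July 9, 2035; 399 − 22 = 377 left.
August 2035 has 31 days: 377 − 31 = 346 left.
September 2035 has 30 days: 346 − 30 = 316 left.
October 2035 has 31 days: 316 − 31 = 285 left.
November 2035 has 30 days: 285 − 30 = 255 left.
December 2035 has 31 days: 255 − 31 = 224 left.
January 2036 has 31 days: 224 − 31 = 193 left.
February 2036 has 29 days (2036 is a leap year): 193 − 29 = 164 left.
March 2036 has 31 days: 164 − 31 = 133 left.
April 2036 has 30 days: 133 − 30 = 103 left.
May 2036 has 31 days: 103 − 31 = 72 left.
June 2036 has 30 days: 72 − 30 = 42 left.
July 2036 has 31 days: 42 − 31 = 11 left.
11 days into August 2036 → August 11, 2036.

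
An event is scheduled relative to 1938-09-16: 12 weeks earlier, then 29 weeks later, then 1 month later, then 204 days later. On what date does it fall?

September 5, 1939

Subtracting 12 weeks (= 84 days) from September 16, 1938:
Going back 16 days from September 16, 1938 reaches the end of the previous month; 84 − 16 = 68 left.
August 1938 has 31 days: 68 − 31 = 37 left.
July 1938 has 31 days: 37 − 31 = 6 left.
June 1938 has 30 days; 30 − 6 = 24 → June 24, 1938.
Advancing 29 weeks (= 203 days) from June 24, 1938:
June has 30 days, so 30 − 24 = 6 days remain after June 24, 1938; 203 − 6 = 197 left.
July 1938 has 31 days: 197 − 31 = 166 left.
August 1938 has 31 days: 166 − 31 = 135 left.
September 1938 has 30 days: 135 − 30 = 105 left.
October 1938 has 31 days: 105 − 31 = 74 left.
November 1938 has 30 days: 74 − 30 = 44 left.
December 1938 has 31 days: 44 − 31 = 13 left.
13 days into January 1939 → January 13, 1939.
Counting forward 1 month from January 13, 1939:
month 1 + 1 = 2 → February 1939.
Day 13 is valid in February, giving February 13, 1939.
Adding 204 days from February 13, 1939:
February has 28 days, so 28 − 13 = 15 days remain after February 13, 1939; 204 − 15 = 189 left.
March 1939 has 31 days: 189 − 31 = 158 left.
April 1939 has 30 days: 158 − 30 = 128 left.
May 1939 has 31 days: 128 − 31 = 97 left.
June 1939 has 30 days: 97 − 30 = 67 left.
July 1939 has 31 days: 67 − 31 = 36 left.
August 1939 has 31 days: 36 − 31 = 5 left.
5 days into September 1939 → September 5, 1939.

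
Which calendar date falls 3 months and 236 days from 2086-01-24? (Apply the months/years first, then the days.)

Counting forward 3 months and 236 days from January 24, 2086: first the month/year part, then the days.
month 1 + 3 = 4 → April 2086.
Day 24 is valid in April, giving April 24, 2086.
Now add 236 days from April 24, 2086.
April has 30 days, so 30 − 24 = 6 days remain after April 24, 2086; 236 − 6 = 230 left.
May 2086 has 31 days: 230 − 31 = 199 left.
June 2086 has 30 days: 199 − 30 = 169 left.
July 2086 has 31 days: 169 − 31 = 138 left.
August 2086 has 31 days: 138 − 31 = 107 left.
September 2086 has 30 days: 107 − 30 = 77 left.
October 2086 has 31 days: 77 − 31 = 46 left.
November 2086 has 30 days: 46 − 30 = 16 left.
16 days into December 2086 → December 16, 2086.

December 16, 2086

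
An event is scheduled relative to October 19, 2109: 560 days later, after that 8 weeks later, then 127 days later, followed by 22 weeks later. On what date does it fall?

April 3, 2112

Advancing 560 days from October 19, 2109:
October has 31 days, so 31 − 19 = 12 days remain after October 19, 2109; 560 − 12 = 548 left.
November 2109 has 30 days: 548 − 30 = 518 left.
December 2109 has 31 days: 518 − 31 = 487 left.
January 2110 has 31 days: 487 − 31 = 456 left.
February 2110 has 28 days (2110 is not a leap year): 456 − 28 = 428 left.
March 2110 has 31 days: 428 − 31 = 397 left.
April 2110 has 30 days: 397 − 30 = 367 left.
May 2110 has 31 days: 367 − 31 = 336 left.
June 2110 has 30 days: 336 − 30 = 306 left.
July 2110 has 31 days: 306 − 31 = 275 left.
August 2110 has 31 days: 275 − 31 = 244 left.
September 2110 has 30 days: 244 − 30 = 214 left.
October 2110 has 31 days: 214 − 31 = 183 left.
November 2110 has 30 days: 183 − 30 = 153 left.
December 2110 has 31 days: 153 − 31 = 122 left.
January 2111 has 31 days: 122 − 31 = 91 left.
February 2111 has 28 days (2111 is not a leap year): 91 − 28 = 63 left.
March 2111 has 31 days: 63 − 31 = 32 left.
April 2111 has 30 days: 32 − 30 = 2 left.
2 days into May 2111 → May 2, 2111.
Counting forward 8 weeks (= 56 days) from May 2, 2111:
May has 31 days, so 31 − 2 = 29 days remain after May 2, 2111; 56 − 29 = 27 left.
27 days into June 2111 → June 27, 2111.
Counting forward 127 days from June 27, 2111:
June has 30 days, so 30 − 27 = 3 days remain after June 27, 2111; 127 − 3 = 124 left.
July 2111 has 31 days: 124 − 31 = 93 left.
August 2111 has 31 days: 93 − 31 = 62 left.
September 2111 has 30 days: 62 − 30 = 32 left.
October 2111 has 31 days: 32 − 31 = 1 left.
1 day into November 2111 → November 1, 2111.
Adding 22 weeks (= 154 days) from November 1, 2111:
November has 30 days, so 30 − 1 = 29 days remain after November 1, 2111; 154 − 29 = 125 left.
December 2111 has 31 days: 125 − 31 = 94 left.
January 2112 has 31 days: 94 − 31 = 63 left.
February 2112 has 29 days (2112 is a leap year): 63 − 29 = 34 left.
March 2112 has 31 days: 34 − 31 = 3 left.
3 days into April 2112 → April 3, 2112.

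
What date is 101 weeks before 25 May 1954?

Subtracting 101 weeks = 707 days from May 25, 1954.
Going back 25 days from May 25, 1954 reaches the end of the previous month; 707 − 25 = 682 left.
April 1954 has 30 days: 682 − 30 = 652 left.
March 1954 has 31 days: 652 − 31 = 621 left.
February 1954 has 28 days (1954 is not a leap year): 621 − 28 = 593 left.
January 1954 has 31 days: 593 − 31 = 562 left.
December 1953 has 31 days: 562 − 31 = 531 left.
November 1953 has 30 days: 531 − 30 = 501 left.
October 1953 has 31 days: 501 − 31 = 470 left.
September 1953 has 30 days: 470 − 30 = 440 left.
August 1953 has 31 days: 440 − 31 = 409 left.
July 1953 has 31 days: 409 − 31 = 378 left.
June 1953 has 30 days: 378 − 30 = 348 left.
May 1953 has 31 days: 348 − 31 = 317 left.
April 1953 has 30 days: 317 − 30 = 287 left.
March 1953 has 31 days: 287 − 31 = 256 left.
February 1953 has 28 days (1953 is not a leap year): 256 − 28 = 228 left.
January 1953 has 31 days: 228 − 31 = 197 left.
December 1952 has 31 days: 197 − 31 = 166 left.
November 1952 has 30 days: 166 − 30 = 136 left.
October 1952 has 31 days: 136 − 31 = 105 left.
September 1952 has 30 days: 105 − 30 = 75 left.
August 1952 has 31 days: 75 − 31 = 44 left.
July 1952 has 31 days: 44 − 31 = 13 left.
June 1952 has 30 days; 30 − 13 = 17 → June 17, 1952.

June 17, 1952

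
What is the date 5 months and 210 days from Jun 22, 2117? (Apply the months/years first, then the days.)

June 20, 2118

Counting forward 5 months and 210 days from June 22, 2117: first the month/year part, then the days.
month 6 + 5 = 11 → November 2117.
Day 22 is valid in November, giving November 22, 2117.
Now add 210 days from November 22, 2117.
November has 30 days, so 30 − 22 = 8 days remain after November 22, 2117; 210 − 8 = 202 left.
December 2117 has 31 days: 202 − 31 = 171 left.
January 2118 has 31 days: 171 − 31 = 140 left.
February 2118 has 28 days (2118 is not a leap year): 140 − 28 = 112 left.
March 2118 has 31 days: 112 − 31 = 81 left.
April 2118 has 30 days: 81 − 30 = 51 left.
May 2118 has 31 days: 51 − 31 = 20 left.
20 days into June 2118 → June 20, 2118.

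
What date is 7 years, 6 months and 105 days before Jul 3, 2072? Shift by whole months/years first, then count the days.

Subtracting 7 years, 6 months and 105 days from July 3, 2072: first the month/year part, then the days.
-7 years → 2065; month 7 − 6 = 1 → January 2065.
Day 3 is valid in January, giving January 3, 2065.
Now subtract 105 days from January 3, 2065.
Going back 3 days from January 3, 2065 reaches the end of the previous month; 105 − 3 = 102 left.
December 2064 has 31 days: 102 − 31 = 71 left.
November 2064 has 30 days: 71 − 30 = 41 left.
October 2064 has 31 days: 41 − 31 = 10 left.
September 2064 has 30 days; 30 − 10 = 20 → September 20, 2064.

September 20, 2064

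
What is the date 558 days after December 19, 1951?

June 29, 1953

Adding 558 days from December 19, 1951.
December has 31 days, so 31 − 19 = 12 days remain after December 19, 1951; 558 − 12 = 546 left.
January 1952 has 31 days: 546 − 31 = 515 left.
February 1952 has 29 days (1952 is a leap year): 515 − 29 = 486 left.
March 1952 has 31 days: 486 − 31 = 455 left.
April 1952 has 30 days: 455 − 30 = 425 left.
May 1952 has 31 days: 425 − 31 = 394 left.
June 1952 has 30 days: 394 − 30 = 364 left.
July 1952 has 31 days: 364 − 31 = 333 left.
August 1952 has 31 days: 333 − 31 = 302 left.
September 1952 has 30 days: 302 − 30 = 272 left.
October 1952 has 31 days: 272 − 31 = 241 left.
November 1952 has 30 days: 241 − 30 = 211 left.
December 1952 has 31 days: 211 − 31 = 180 left.
January 1953 has 31 days: 180 − 31 = 149 left.
February 1953 has 28 days (1953 is not a leap year): 149 − 28 = 121 left.
March 1953 has 31 days: 121 − 31 = 90 left.
April 1953 has 30 days: 90 − 30 = 60 left.
May 1953 has 31 days: 60 − 31 = 29 left.
29 days into June 1953 → June 29, 1953.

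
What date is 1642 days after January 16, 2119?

July 16, 2123

Advancing 1642 days from January 16, 2119.
January has 31 days, so 31 − 16 = 15 days remain after January 16, 2119; 1642 − 15 = 1627 left.
February 2119 has 28 days (2119 is not a leap year): 1627 − 28 = 1599 left.
March 2119 has 31 days: 1599 − 31 = 1568 left.
April 2119 has 30 days: 1568 − 30 = 1538 left.
May 2119 has 31 days: 1538 − 31 = 1507 left.
June 2119 has 30 days: 1507 − 30 = 1477 left.
July 2119 has 31 days: 1477 − 31 = 1446 left.
August 2119 has 31 days: 1446 − 31 = 1415 left.
September 2119 has 30 days: 1415 − 30 = 1385 left.
October 2119 has 31 days: 1385 − 31 = 1354 left.
November 2119 has 30 days: 1354 − 30 = 1324 left.
December 2119 has 31 days: 1324 − 31 = 1293 left.
January 2120 has 31 days: 1293 − 31 = 1262 left.
February 2120 has 29 days (2120 is a leap year): 1262 − 29 = 1233 left.
March 2120 has 31 days: 1233 − 31 = 1202 left.
April 2120 has 30 days: 1202 − 30 = 1172 left.
May 2120 has 31 days: 1172 − 31 = 1141 left.
June 2120 has 30 days: 1141 − 30 = 1111 left.
July 2120 has 31 days: 1111 − 31 = 1080 left.
August 2120 has 31 days: 1080 − 31 = 1049 left.
September 2120 has 30 days: 1049 − 30 = 1019 left.
October 2120 has 31 days: 1019 − 31 = 988 left.
November 2120 has 30 days: 988 − 30 = 958 left.
December 2120 has 31 days: 958 − 31 = 927 left.
January 2121 has 31 days: 927 − 31 = 896 left.
February 2121 has 28 days (2121 is not a leap year): 896 − 28 = 868 left.
March 2121 has 31 days: 868 − 31 = 837 left.
April 2121 has 30 days: 837 − 30 = 807 left.
May 2121 has 31 days: 807 − 31 = 776 left.
June 2121 has 30 days: 776 − 30 = 746 left.
July 2121 has 31 days: 746 − 31 = 715 left.
August 2121 has 31 days: 715 − 31 = 684 left.
September 2121 has 30 days: 684 − 30 = 654 left.
October 2121 has 31 days: 654 − 31 = 623 left.
November 2121 has 30 days: 623 − 30 = 593 left.
December 2121 has 31 days: 593 − 31 = 562 left.
January 2122 has 31 days: 562 − 31 = 531 left.
February 2122 has 28 days (2122 is not a leap year): 531 − 28 = 503 left.
March 2122 has 31 days: 503 − 31 = 472 left.
April 2122 has 30 days: 472 − 30 = 442 left.
May 2122 has 31 days: 442 − 31 = 411 left.
June 2122 has 30 days: 411 − 30 = 381 left.
July 2122 has 31 days: 381 − 31 = 350 left.
August 2122 has 31 days: 350 − 31 = 319 left.
September 2122 has 30 days: 319 − 30 = 289 left.
October 2122 has 31 days: 289 − 31 = 258 left.
November 2122 has 30 days: 258 − 30 = 228 left.
December 2122 has 31 days: 228 − 31 = 197 left.
January 2123 has 31 days: 197 − 31 = 166 left.
February 2123 has 28 days (2123 is not a leap year): 166 − 28 = 138 left.
March 2123 has 31 days: 138 − 31 = 107 left.
April 2123 has 30 days: 107 − 30 = 77 left.
May 2123 has 31 days: 77 − 31 = 46 left.
June 2123 has 30 days: 46 − 30 = 16 left.
16 days into July 2123 → July 16, 2123.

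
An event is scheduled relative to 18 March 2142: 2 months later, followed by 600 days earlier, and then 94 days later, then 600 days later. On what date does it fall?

Advancing 2 months from March 18, 2142:
month 3 + 2 = 5 → May 2142.
Day 18 is valid in May, giving May 18, 2142.
Going back 600 days from May 18, 2142:
Going back 18 days from May 18, 2142 reaches the end of the previous month; 600 − 18 = 582 left.
April 2142 has 30 days: 582 − 30 = 552 left.
March 2142 has 31 days: 552 − 31 = 521 left.
February 2142 has 28 days (2142 is not a leap year): 521 − 28 = 493 left.
January 2142 has 31 days: 493 − 31 = 462 left.
December 2141 has 31 days: 462 − 31 = 431 left.
November 2141 has 30 days: 431 − 30 = 401 left.
October 2141 has 31 days: 401 − 31 = 370 left.
September 2141 has 30 days: 370 − 30 = 340 left.
August 2141 has 31 days: 340 − 31 = 309 left.
July 2141 has 31 days: 309 − 31 = 278 left.
June 2141 has 30 days: 278 − 30 = 248 left.
May 2141 has 31 days: 248 − 31 = 217 left.
April 2141 has 30 days: 217 − 30 = 187 left.
March 2141 has 31 days: 187 − 31 = 156 left.
February 2141 has 28 days (2141 is not a leap year): 156 − 28 = 128 left.
January 2141 has 31 days: 128 − 31 = 97 left.
December 2140 has 31 days: 97 − 31 = 66 left.
November 2140 has 30 days: 66 − 30 = 36 left.
October 2140 has 31 days: 36 − 31 = 5 left.
September 2140 has 30 days; 30 − 5 = 25 → September 25, 2140.
Adding 94 days from September 25, 2140:
September has 30 days, so 30 − 25 = 5 days remain after September 25, 2140; 94 − 5 = 89 left.
October 2140 has 31 days: 89 − 31 = 58 left.
November 2140 has 30 days: 58 − 30 = 28 left.
28 days into December 2140 → December 28, 2140.
Advancing 600 days from December 28, 2140:
December has 31 days, so 31 − 28 = 3 days remain after December 28, 2140; 600 − 3 = 597 left.
January 2141 has 31 days: 597 − 31 = 566 left.
February 2141 has 28 days (2141 is not a leap year): 566 − 28 = 538 left.
March 2141 has 31 days: 538 − 31 = 507 left.
April 2141 has 30 days: 507 − 30 = 477 left.
May 2141 has 31 days: 477 − 31 = 446 left.
June 2141 has 30 days: 446 − 30 = 416 left.
July 2141 has 31 days: 416 − 31 = 385 left.
August 2141 has 31 days: 385 − 31 = 354 left.
September 2141 has 30 days: 354 − 30 = 324 left.
October 2141 has 31 days: 324 − 31 = 293 left.
November 2141 has 30 days: 293 − 30 = 263 left.
December 2141 has 31 days: 263 − 31 = 232 left.
January 2142 has 31 days: 232 − 31 = 201 left.
February 2142 has 28 days (2142 is not a leap year): 201 − 28 = 173 left.
March 2142 has 31 days: 173 − 31 = 142 left.
April 2142 has 30 days: 142 − 30 = 112 left.
May 2142 has 31 days: 112 − 31 = 81 left.
June 2142 has 30 days: 81 − 30 = 51 left.
July 2142 has 31 days: 51 − 31 = 20 left.
20 days into August 2142 → August 20, 2142.

August 20, 2142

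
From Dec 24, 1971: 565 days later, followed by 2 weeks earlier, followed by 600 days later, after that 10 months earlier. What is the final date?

April 17, 1974

Advancing 565 days from December 24, 1971:
December has 31 days, so 31 − 24 = 7 days remain after December 24, 1971; 565 − 7 = 558 left.
January 1972 has 31 days: 558 − 31 = 527 left.
February 1972 has 29 days (1972 is a leap year): 527 − 29 = 498 left.
March 1972 has 31 days: 498 − 31 = 467 left.
April 1972 has 30 days: 467 − 30 = 437 left.
May 1972 has 31 days: 437 − 31 = 406 left.
June 1972 has 30 days: 406 − 30 = 376 left.
July 1972 has 31 days: 376 − 31 = 345 left.
August 1972 has 31 days: 345 − 31 = 314 left.
September 1972 has 30 days: 314 − 30 = 284 left.
October 1972 has 31 days: 284 − 31 = 253 left.
November 1972 has 30 days: 253 − 30 = 223 left.
December 1972 has 31 days: 223 − 31 = 192 left.
January 1973 has 31 days: 192 − 31 = 161 left.
February 1973 has 28 days (1973 is not a leap year): 161 − 28 = 133 left.
March 1973 has 31 days: 133 − 31 = 102 left.
April 1973 has 30 days: 102 − 30 = 72 left.
May 1973 has 31 days: 72 − 31 = 41 left.
June 1973 has 30 days: 41 − 30 = 11 left.
11 days into July 1973 → July 11, 1973.
Going back 2 weeks (= 14 days) from July 11, 1973:
Going back 11 days from July 11, 1973 reaches the end of the previous month; 14 − 11 = 3 left.
June 1973 has 30 days; 30 − 3 = 27 → June 27, 1973.
Advancing 600 days from June 27, 1973:
June has 30 days, so 30 − 27 = 3 days remain after June 27, 1973; 600 − 3 = 597 left.
July 1973 has 31 days: 597 − 31 = 566 left.
August 1973 has 31 days: 566 − 31 = 535 left.
September 1973 has 30 days: 535 − 30 = 505 left.
October 1973 has 31 days: 505 − 31 = 474 left.
November 1973 has 30 days: 474 − 30 = 444 left.
December 1973 has 31 days: 444 − 31 = 413 left.
January 1974 has 31 days: 413 − 31 = 382 left.
February 1974 has 28 days (1974 is not a leap year): 382 − 28 = 354 left.
March 1974 has 31 days: 354 − 31 = 323 left.
April 1974 has 30 days: 323 − 30 = 293 left.
May 1974 has 31 days: 293 − 31 = 262 left.
June 1974 has 30 days: 262 − 30 = 232 left.
July 1974 has 31 days: 232 − 31 = 201 left.
August 1974 has 31 days: 201 − 31 = 170 left.
September 1974 has 30 days: 170 − 30 = 140 left.
October 1974 has 31 days: 140 − 31 = 109 left.
November 1974 has 30 days: 109 − 30 = 79 left.
December 1974 has 31 days: 79 − 31 = 48 left.
January 1975 has 31 days: 48 − 31 = 17 left.
17 days into February 1975 → February 17, 1975.
Counting back 10 months from February 17, 1975:
month 2 − 10 = -8, which is month 4 of year 1974 → April 1974.
Day 17 is valid in April, giving April 17, 1974.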